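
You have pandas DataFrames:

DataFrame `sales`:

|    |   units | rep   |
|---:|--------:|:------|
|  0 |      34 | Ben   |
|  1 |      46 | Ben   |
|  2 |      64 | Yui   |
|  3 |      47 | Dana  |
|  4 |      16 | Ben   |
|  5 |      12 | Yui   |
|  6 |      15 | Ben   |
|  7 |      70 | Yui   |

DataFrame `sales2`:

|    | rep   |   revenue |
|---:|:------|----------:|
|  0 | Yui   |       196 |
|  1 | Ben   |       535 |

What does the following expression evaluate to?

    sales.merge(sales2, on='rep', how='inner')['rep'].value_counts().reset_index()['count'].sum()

7

merge on 'rep' (how='inner') → 7 rows:
   units  rep  revenue
0     34  Ben      535
1     46  Ben      535
2     64  Yui      196
3     16  Ben      535
4     12  Yui      196
5     15  Ben      535
6     70  Yui      196
value_counts of rep:
rep
Ben    4
Yui    3
Name: count, dtype: int64
reset_index():
   rep  count
0  Ben      4
1  Yui      3
Then the sum of column 'count': 7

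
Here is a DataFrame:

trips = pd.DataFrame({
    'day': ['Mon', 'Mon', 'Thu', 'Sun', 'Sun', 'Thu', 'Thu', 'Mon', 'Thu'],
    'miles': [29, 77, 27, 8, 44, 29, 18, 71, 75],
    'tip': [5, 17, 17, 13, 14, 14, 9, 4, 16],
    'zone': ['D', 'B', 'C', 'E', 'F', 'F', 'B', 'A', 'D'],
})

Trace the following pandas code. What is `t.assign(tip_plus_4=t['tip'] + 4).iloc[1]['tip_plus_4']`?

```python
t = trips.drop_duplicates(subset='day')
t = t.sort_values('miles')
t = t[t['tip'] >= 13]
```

21

drop duplicate day (keep=first):
   day  miles  tip zone
0  Mon     29    5    D
2  Thu     27   17    C
3  Sun      8   13    E
sort by miles:
   day  miles  tip zone
3  Sun      8   13    E
2  Thu     27   17    C
0  Mon     29    5    D
filter rows where tip >= 13:
   day  miles  tip zone
3  Sun      8   13    E
2  Thu     27   17    C
add column tip_plus_4 = t['tip'] + 4:
   day  miles  tip zone  tip_plus_4
3  Sun      8   13    E          17
2  Thu     27   17    C          21
Taking the value at position 1, column 'tip_plus_4' gives 21.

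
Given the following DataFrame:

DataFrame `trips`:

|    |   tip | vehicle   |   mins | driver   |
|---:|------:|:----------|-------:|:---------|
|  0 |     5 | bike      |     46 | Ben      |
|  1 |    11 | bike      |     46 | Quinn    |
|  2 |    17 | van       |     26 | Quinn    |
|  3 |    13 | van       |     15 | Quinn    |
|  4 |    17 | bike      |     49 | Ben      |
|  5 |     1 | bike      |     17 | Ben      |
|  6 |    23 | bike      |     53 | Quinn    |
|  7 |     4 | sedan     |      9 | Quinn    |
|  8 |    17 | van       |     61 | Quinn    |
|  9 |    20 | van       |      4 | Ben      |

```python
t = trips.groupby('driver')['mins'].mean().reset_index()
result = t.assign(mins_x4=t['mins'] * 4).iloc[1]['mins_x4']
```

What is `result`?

group by driver, mean of mins:
driver
Ben      29.0
Quinn    35.0
Name: mins, dtype: float64
reset_index():
  driver  mins
0    Ben  29.0
1  Quinn  35.0
add column mins_x4 = t['mins'] * 4:
  driver  mins  mins_x4
0    Ben  29.0    116.0
1  Quinn  35.0    140.0

140.0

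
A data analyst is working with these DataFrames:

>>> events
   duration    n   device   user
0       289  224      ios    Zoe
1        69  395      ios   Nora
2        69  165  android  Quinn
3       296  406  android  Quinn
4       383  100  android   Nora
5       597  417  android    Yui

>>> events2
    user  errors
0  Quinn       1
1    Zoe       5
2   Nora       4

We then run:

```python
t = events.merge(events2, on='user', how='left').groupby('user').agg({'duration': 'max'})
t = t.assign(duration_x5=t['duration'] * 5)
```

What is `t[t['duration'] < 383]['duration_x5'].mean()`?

merge on 'user' (how='left') → 6 rows:
   duration    n   device   user  errors
0       289  224      ios    Zoe     5.0
1        69  395      ios   Nora     4.0
2        69  165  android  Quinn     1.0
3       296  406  android  Quinn     1.0
4       383  100  android   Nora     4.0
5       597  417  android    Yui     NaN
group by user, max of duration:
       duration
user           
Nora        383
Quinn       296
Yui         597
Zoe         289
add column duration_x5 = t['duration'] * 5:
       duration  duration_x5
user                        
Nora        383         1915
Quinn       296         1480
Yui         597         2985
Zoe         289         1445
filter rows where duration < 383:
       duration  duration_x5
user                        
Quinn       296         1480
Zoe         289         1445
Taking the mean of column 'duration_x5' gives 1462.5.

1462.5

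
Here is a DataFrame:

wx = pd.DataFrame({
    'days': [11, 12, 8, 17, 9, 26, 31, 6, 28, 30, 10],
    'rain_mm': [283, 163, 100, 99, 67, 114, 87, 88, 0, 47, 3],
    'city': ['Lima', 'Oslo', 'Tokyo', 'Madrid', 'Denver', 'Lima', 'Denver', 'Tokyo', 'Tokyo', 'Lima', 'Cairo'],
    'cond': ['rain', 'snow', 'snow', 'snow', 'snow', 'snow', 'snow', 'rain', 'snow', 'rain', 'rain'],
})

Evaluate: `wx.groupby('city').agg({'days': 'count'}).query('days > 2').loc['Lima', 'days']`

group by city, count of days:
        days
city        
Cairo      1
Denver     2
Lima       3
Madrid     1
Oslo       1
Tokyo      3
filter rows where days > 2:
       days
city       
Lima      3
Tokyo     3
The value at row 'Lima', column 'days' is 3.

3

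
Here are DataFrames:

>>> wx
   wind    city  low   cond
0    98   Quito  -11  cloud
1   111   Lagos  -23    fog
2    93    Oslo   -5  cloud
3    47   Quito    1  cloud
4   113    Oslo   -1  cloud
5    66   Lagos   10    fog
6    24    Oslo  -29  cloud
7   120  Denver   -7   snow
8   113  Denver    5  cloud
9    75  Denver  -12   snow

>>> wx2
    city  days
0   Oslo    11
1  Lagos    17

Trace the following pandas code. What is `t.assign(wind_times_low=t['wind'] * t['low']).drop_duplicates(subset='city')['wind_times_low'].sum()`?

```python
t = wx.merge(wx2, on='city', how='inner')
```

merge on 'city' (how='inner') → 5 rows:
   wind   city  low   cond  days
0   111  Lagos  -23    fog    17
1    93   Oslo   -5  cloud    11
2   113   Oslo   -1  cloud    11
3    66  Lagos   10    fog    17
4    24   Oslo  -29  cloud    11
add column wind_times_low = t['wind'] * t['low']:
   wind   city  low   cond  days  wind_times_low
0   111  Lagos  -23    fog    17           -2553
1    93   Oslo   -5  cloud    11            -465
2   113   Oslo   -1  cloud    11            -113
3    66  Lagos   10    fog    17             660
4    24   Oslo  -29  cloud    11            -696
drop duplicate city (keep=first):
   wind   city  low   cond  days  wind_times_low
0   111  Lagos  -23    fog    17           -2553
1    93   Oslo   -5  cloud    11            -465
Finally, sum of column 'wind_times_low' = -3018.

-3018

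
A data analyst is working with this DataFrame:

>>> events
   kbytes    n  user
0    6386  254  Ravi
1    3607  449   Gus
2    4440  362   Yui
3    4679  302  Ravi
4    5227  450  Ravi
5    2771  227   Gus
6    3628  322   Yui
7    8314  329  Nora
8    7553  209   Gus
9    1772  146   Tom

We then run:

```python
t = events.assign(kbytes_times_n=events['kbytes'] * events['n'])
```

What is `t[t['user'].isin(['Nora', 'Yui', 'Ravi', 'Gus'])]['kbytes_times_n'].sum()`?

14725191

add column kbytes_times_n = events['kbytes'] * events['n']:
   kbytes    n  user  kbytes_times_n
0    6386  254  Ravi         1622044
1    3607  449   Gus         1619543
2    4440  362   Yui         1607280
3    4679  302  Ravi         1413058
4    5227  450  Ravi         2352150
5    2771  227   Gus          629017
6    3628  322   Yui         1168216
7    8314  329  Nora         2735306
8    7553  209   Gus         1578577
9    1772  146   Tom          258712
filter rows where user in ['Nora', 'Yui', 'Ravi', 'Gus']:
   kbytes    n  user  kbytes_times_n
0    6386  254  Ravi         1622044
1    3607  449   Gus         1619543
2    4440  362   Yui         1607280
3    4679  302  Ravi         1413058
4    5227  450  Ravi         2352150
5    2771  227   Gus          629017
6    3628  322   Yui         1168216
7    8314  329  Nora         2735306
8    7553  209   Gus         1578577
The sum of column 'kbytes_times_n' is 14725191.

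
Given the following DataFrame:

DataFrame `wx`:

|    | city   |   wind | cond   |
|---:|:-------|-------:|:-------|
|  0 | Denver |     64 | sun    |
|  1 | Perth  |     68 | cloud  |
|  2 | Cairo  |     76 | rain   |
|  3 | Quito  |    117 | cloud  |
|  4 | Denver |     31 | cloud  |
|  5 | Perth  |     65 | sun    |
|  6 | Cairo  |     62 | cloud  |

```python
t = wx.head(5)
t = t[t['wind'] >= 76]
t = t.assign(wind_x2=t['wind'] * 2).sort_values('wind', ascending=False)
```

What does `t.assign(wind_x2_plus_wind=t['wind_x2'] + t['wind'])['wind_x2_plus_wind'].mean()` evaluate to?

289.5

take first 5 rows:
     city  wind   cond
0  Denver    64    sun
1   Perth    68  cloud
2   Cairo    76   rain
3   Quito   117  cloud
4  Denver    31  cloud
filter rows where wind >= 76:
    city  wind   cond
2  Cairo    76   rain
3  Quito   117  cloud
add column wind_x2 = t['wind'] * 2:
    city  wind   cond  wind_x2
2  Cairo    76   rain      152
3  Quito   117  cloud      234
sort by wind descending:
    city  wind   cond  wind_x2
3  Quito   117  cloud      234
2  Cairo    76   rain      152
add column wind_x2_plus_wind = t['wind_x2'] + t['wind']:
    city  wind   cond  wind_x2  wind_x2_plus_wind
3  Quito   117  cloud      234                351
2  Cairo    76   rain      152                228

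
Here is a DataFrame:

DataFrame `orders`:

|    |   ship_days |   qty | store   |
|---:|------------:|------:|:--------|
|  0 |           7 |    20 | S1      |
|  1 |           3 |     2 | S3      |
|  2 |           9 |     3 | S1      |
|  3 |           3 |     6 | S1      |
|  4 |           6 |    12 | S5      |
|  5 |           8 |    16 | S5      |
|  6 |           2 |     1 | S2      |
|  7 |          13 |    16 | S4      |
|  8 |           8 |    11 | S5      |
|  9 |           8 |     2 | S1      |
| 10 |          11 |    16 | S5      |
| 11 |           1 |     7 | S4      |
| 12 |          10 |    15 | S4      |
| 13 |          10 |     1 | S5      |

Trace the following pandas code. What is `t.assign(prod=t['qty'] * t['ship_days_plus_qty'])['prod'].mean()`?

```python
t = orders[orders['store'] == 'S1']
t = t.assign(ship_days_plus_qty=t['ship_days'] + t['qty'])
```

filter rows where store == 'S1':
   ship_days  qty store
0          7   20    S1
2          9    3    S1
3          3    6    S1
9          8    2    S1
add column ship_days_plus_qty = t['ship_days'] + t['qty']:
   ship_days  qty store  ship_days_plus_qty
0          7   20    S1                  27
2          9    3    S1                  12
3          3    6    S1                   9
9          8    2    S1                  10
add column prod = t['qty'] * t['ship_days_plus_qty']:
   ship_days  qty store  ship_days_plus_qty  prod
0          7   20    S1                  27   540
2          9    3    S1                  12    36
3          3    6    S1                   9    54
9          8    2    S1                  10    20
Hence 162.5.

162.5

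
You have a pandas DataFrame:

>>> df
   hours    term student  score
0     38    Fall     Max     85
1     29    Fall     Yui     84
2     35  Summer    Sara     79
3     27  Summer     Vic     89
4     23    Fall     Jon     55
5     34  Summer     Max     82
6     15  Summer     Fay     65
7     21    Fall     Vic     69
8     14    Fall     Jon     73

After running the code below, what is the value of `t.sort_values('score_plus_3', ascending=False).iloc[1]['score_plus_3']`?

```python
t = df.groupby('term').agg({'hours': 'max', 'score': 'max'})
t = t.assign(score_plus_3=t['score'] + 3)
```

88

group by term: max(hours), max(score):
        hours  score
term                
Fall       38     85
Summer     35     89
add column score_plus_3 = t['score'] + 3:
        hours  score  score_plus_3
term                              
Fall       38     85            88
Summer     35     89            92
sort by score_plus_3 descending:
        hours  score  score_plus_3
term                              
Summer     35     89            92
Fall       38     85            88
The value at position 1, column 'score_plus_3' is 88.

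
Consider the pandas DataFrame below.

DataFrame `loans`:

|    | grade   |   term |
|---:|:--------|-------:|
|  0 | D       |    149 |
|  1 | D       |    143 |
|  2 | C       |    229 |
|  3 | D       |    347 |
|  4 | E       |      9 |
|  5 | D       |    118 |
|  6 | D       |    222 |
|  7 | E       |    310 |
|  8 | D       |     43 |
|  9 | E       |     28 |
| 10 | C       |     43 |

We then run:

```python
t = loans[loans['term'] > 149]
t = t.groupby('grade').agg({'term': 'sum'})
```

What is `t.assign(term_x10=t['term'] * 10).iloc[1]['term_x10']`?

5690

filter rows where term > 149:
  grade  term
2     C   229
3     D   347
6     D   222
7     E   310
group by grade, sum of term:
       term
grade      
C       229
D       569
E       310
add column term_x10 = t['term'] * 10:
       term  term_x10
grade                
C       229      2290
D       569      5690
E       310      3100
The value at position 1, column 'term_x10' is 5690.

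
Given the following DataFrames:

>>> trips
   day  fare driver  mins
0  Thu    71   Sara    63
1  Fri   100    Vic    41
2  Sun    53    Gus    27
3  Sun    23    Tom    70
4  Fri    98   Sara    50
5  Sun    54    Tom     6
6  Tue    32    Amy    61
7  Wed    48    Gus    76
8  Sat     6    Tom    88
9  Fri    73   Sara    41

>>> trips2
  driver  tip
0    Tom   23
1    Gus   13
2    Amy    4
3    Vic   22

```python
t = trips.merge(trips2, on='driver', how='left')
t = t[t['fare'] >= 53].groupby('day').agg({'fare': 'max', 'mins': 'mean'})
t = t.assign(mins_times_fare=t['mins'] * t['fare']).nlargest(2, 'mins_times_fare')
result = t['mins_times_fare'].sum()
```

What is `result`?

merge on 'driver' (how='left') → 10 rows:
   day  fare driver  mins   tip
0  Thu    71   Sara    63   NaN
1  Fri   100    Vic    41  22.0
2  Sun    53    Gus    27  13.0
3  Sun    23    Tom    70  23.0
4  Fri    98   Sara    50   NaN
5  Sun    54    Tom     6  23.0
6  Tue    32    Amy    61   4.0
7  Wed    48    Gus    76  13.0
8  Sat     6    Tom    88  23.0
9  Fri    73   Sara    41   NaN
filter rows where fare >= 53:
   day  fare driver  mins   tip
0  Thu    71   Sara    63   NaN
1  Fri   100    Vic    41  22.0
2  Sun    53    Gus    27  13.0
4  Fri    98   Sara    50   NaN
5  Sun    54    Tom     6  23.0
9  Fri    73   Sara    41   NaN
group by day: max(fare), mean(mins):
     fare  mins
day            
Fri   100  44.0
Sun    54  16.5
Thu    71  63.0
add column mins_times_fare = t['mins'] * t['fare']:
     fare  mins  mins_times_fare
day                             
Fri   100  44.0           4400.0
Sun    54  16.5            891.0
Thu    71  63.0           4473.0
take 2 rows with largest mins_times_fare:
     fare  mins  mins_times_fare
day                             
Thu    71  63.0           4473.0
Fri   100  44.0           4400.0
So sum() = 8873.0.

8873.0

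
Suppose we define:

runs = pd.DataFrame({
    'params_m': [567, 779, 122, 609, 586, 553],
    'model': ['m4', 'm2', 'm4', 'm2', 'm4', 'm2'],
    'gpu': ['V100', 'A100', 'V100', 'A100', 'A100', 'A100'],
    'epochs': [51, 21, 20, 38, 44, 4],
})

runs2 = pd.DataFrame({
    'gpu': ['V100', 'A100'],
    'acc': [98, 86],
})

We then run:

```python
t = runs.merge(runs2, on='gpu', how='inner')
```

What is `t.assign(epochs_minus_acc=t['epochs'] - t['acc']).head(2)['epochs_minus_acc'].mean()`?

-56.0

merge on 'gpu' (how='inner') → 6 rows:
   params_m model   gpu  epochs  acc
0       567    m4  V100      51   98
1       779    m2  A100      21   86
2       122    m4  V100      20   98
3       609    m2  A100      38   86
4       586    m4  A100      44   86
5       553    m2  A100       4   86
add column epochs_minus_acc = t['epochs'] - t['acc']:
   params_m model   gpu  epochs  acc  epochs_minus_acc
0       567    m4  V100      51   98               -47
1       779    m2  A100      21   86               -65
2       122    m4  V100      20   98               -78
3       609    m2  A100      38   86               -48
4       586    m4  A100      44   86               -42
5       553    m2  A100       4   86               -82
take first 2 rows:
   params_m model   gpu  epochs  acc  epochs_minus_acc
0       567    m4  V100      51   98               -47
1       779    m2  A100      21   86               -65
mean of column 'epochs_minus_acc' → -56.0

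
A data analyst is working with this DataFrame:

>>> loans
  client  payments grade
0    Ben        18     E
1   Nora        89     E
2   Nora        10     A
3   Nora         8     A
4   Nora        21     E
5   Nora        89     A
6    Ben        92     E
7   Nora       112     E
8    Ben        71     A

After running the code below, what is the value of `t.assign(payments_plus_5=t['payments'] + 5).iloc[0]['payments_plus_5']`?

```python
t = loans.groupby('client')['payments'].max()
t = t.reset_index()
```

group by client, max of payments:
client
Ben      92
Nora    112
Name: payments, dtype: int64
reset_index():
  client  payments
0    Ben        92
1   Nora       112
add column payments_plus_5 = t['payments'] + 5:
  client  payments  payments_plus_5
0    Ben        92               97
1   Nora       112              117

97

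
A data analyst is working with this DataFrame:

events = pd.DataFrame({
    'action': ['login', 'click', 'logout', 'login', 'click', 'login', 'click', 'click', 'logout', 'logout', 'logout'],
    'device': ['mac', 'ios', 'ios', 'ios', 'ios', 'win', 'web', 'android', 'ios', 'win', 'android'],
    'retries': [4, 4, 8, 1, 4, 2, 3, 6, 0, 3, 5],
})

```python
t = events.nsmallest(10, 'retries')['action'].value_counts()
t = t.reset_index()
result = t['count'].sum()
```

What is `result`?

10

take 10 rows with smallest retries:
    action   device  retries
8   logout      ios        0
3    login      ios        1
5    login      win        2
6    click      web        3
9   logout      win        3
0    login      mac        4
1    click      ios        4
4    click      ios        4
10  logout  android        5
7    click  android        6
value_counts of action:
action
click     4
logout    3
login     3
Name: count, dtype: int64
reset_index():
   action  count
0   click      4
1  logout      3
2   login      3
So sum() = 10.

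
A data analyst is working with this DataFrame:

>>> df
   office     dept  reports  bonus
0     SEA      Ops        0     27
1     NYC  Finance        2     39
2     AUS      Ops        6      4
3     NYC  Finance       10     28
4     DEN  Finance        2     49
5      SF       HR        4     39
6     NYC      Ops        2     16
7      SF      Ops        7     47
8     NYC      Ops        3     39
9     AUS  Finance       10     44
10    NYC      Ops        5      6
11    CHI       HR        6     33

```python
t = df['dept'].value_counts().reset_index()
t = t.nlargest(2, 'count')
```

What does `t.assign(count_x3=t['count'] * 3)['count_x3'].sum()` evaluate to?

30

value_counts of dept:
dept
Ops        6
Finance    4
HR         2
Name: count, dtype: int64
reset_index():
      dept  count
0      Ops      6
1  Finance      4
2       HR      2
take 2 rows with largest count:
      dept  count
0      Ops      6
1  Finance      4
add column count_x3 = t['count'] * 3:
      dept  count  count_x3
0      Ops      6        18
1  Finance      4        12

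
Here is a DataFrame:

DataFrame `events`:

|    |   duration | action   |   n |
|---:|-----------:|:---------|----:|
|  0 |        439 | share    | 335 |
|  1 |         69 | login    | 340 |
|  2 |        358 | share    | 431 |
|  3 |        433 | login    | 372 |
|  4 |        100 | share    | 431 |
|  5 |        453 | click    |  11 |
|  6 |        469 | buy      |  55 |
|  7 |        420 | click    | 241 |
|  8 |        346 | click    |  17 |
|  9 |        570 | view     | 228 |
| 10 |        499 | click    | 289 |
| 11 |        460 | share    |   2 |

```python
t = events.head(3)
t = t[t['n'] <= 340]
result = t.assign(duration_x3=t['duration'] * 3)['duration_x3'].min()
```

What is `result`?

207

take first 3 rows:
   duration action    n
0       439  share  335
1        69  login  340
2       358  share  431
filter rows where n <= 340:
   duration action    n
0       439  share  335
1        69  login  340
add column duration_x3 = t['duration'] * 3:
   duration action    n  duration_x3
0       439  share  335         1317
1        69  login  340          207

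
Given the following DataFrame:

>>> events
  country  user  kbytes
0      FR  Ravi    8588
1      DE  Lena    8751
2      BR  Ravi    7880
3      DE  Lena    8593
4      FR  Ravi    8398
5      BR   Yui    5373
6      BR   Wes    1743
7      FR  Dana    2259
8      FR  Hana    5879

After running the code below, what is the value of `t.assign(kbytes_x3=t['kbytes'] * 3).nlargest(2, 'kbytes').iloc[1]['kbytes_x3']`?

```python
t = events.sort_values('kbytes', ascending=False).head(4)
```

sort by kbytes descending:
  country  user  kbytes
1      DE  Lena    8751
3      DE  Lena    8593
0      FR  Ravi    8588
4      FR  Ravi    8398
2      BR  Ravi    7880
8      FR  Hana    5879
5      BR   Yui    5373
7      FR  Dana    2259
6      BR   Wes    1743
take first 4 rows:
  country  user  kbytes
1      DE  Lena    8751
3      DE  Lena    8593
0      FR  Ravi    8588
4      FR  Ravi    8398
add column kbytes_x3 = t['kbytes'] * 3:
  country  user  kbytes  kbytes_x3
1      DE  Lena    8751      26253
3      DE  Lena    8593      25779
0      FR  Ravi    8588      25764
4      FR  Ravi    8398      25194
take 2 rows with largest kbytes:
  country  user  kbytes  kbytes_x3
1      DE  Lena    8751      26253
3      DE  Lena    8593      25779
Taking the value at position 1, column 'kbytes_x3' gives 25779.

25779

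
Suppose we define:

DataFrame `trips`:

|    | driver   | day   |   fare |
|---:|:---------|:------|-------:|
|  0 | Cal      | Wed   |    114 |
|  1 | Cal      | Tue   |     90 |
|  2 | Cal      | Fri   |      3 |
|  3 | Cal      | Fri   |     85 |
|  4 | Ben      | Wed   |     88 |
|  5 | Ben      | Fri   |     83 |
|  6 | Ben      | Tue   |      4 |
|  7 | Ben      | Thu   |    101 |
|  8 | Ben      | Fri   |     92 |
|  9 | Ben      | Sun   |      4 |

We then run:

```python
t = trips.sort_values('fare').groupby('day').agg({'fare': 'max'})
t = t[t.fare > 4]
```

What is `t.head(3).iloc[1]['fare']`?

101

sort by fare:
  driver  day  fare
2    Cal  Fri     3
6    Ben  Tue     4
9    Ben  Sun     4
5    Ben  Fri    83
3    Cal  Fri    85
4    Ben  Wed    88
1    Cal  Tue    90
8    Ben  Fri    92
7    Ben  Thu   101
0    Cal  Wed   114
group by day, max of fare:
     fare
day      
Fri    92
Sun     4
Thu   101
Tue    90
Wed   114
filter rows where fare > 4:
     fare
day      
Fri    92
Thu   101
Tue    90
Wed   114
take first 3 rows:
     fare
day      
Fri    92
Thu   101
Tue    90
Finally, value at position 1, column 'fare' = 101.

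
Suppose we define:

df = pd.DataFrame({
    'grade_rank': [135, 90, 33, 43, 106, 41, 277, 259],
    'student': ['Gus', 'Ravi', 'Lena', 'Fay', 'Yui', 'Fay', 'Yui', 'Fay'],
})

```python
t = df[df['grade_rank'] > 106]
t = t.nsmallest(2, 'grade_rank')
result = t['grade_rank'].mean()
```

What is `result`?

filter rows where grade_rank > 106:
   grade_rank student
0         135     Gus
6         277     Yui
7         259     Fay
take 2 rows with smallest grade_rank:
   grade_rank student
0         135     Gus
7         259     Fay
mean of column 'grade_rank' → 197.0

197.0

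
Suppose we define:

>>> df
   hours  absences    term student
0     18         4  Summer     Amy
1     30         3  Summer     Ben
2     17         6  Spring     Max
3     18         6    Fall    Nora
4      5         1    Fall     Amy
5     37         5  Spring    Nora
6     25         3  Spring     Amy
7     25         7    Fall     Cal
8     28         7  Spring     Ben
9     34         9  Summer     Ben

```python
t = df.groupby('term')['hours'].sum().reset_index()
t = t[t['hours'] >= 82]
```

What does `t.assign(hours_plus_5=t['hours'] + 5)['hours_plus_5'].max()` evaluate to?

112

group by term, sum of hours:
term
Fall       48
Spring    107
Summer     82
Name: hours, dtype: int64
reset_index():
     term  hours
0    Fall     48
1  Spring    107
2  Summer     82
filter rows where hours >= 82:
     term  hours
1  Spring    107
2  Summer     82
add column hours_plus_5 = t['hours'] + 5:
     term  hours  hours_plus_5
1  Spring    107           112
2  Summer     82            87
Hence 112.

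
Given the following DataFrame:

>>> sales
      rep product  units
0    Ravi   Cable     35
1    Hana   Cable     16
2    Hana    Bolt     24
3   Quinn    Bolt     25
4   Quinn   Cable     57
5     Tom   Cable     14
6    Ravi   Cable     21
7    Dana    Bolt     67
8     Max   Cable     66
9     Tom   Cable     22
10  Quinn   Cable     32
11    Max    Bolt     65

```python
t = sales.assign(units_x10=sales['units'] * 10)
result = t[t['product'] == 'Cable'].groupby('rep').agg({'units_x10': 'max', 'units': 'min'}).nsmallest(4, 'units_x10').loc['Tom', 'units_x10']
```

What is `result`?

add column units_x10 = sales['units'] * 10:
      rep product  units  units_x10
0    Ravi   Cable     35        350
1    Hana   Cable     16        160
2    Hana    Bolt     24        240
3   Quinn    Bolt     25        250
4   Quinn   Cable     57        570
5     Tom   Cable     14        140
6    Ravi   Cable     21        210
7    Dana    Bolt     67        670
8     Max   Cable     66        660
9     Tom   Cable     22        220
10  Quinn   Cable     32        320
11    Max    Bolt     65        650
filter rows where product == 'Cable':
      rep product  units  units_x10
0    Ravi   Cable     35        350
1    Hana   Cable     16        160
4   Quinn   Cable     57        570
5     Tom   Cable     14        140
6    Ravi   Cable     21        210
8     Max   Cable     66        660
9     Tom   Cable     22        220
10  Quinn   Cable     32        320
group by rep: max(units_x10), min(units):
       units_x10  units
rep                    
Hana         160     16
Max          660     66
Quinn        570     32
Ravi         350     21
Tom          220     14
take 4 rows with smallest units_x10:
       units_x10  units
rep                    
Hana         160     16
Tom          220     14
Ravi         350     21
Quinn        570     32

220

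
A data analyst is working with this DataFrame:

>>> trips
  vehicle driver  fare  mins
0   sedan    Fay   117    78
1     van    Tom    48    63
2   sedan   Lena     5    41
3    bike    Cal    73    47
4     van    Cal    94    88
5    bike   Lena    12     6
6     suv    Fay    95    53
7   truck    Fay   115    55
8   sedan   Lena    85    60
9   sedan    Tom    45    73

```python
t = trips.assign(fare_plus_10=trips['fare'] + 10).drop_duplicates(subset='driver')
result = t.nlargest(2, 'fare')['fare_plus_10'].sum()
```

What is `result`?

add column fare_plus_10 = trips['fare'] + 10:
  vehicle driver  fare  mins  fare_plus_10
0   sedan    Fay   117    78           127
1     van    Tom    48    63            58
2   sedan   Lena     5    41            15
3    bike    Cal    73    47            83
4     van    Cal    94    88           104
5    bike   Lena    12     6            22
6     suv    Fay    95    53           105
7   truck    Fay   115    55           125
8   sedan   Lena    85    60            95
9   sedan    Tom    45    73            55
drop duplicate driver (keep=first):
  vehicle driver  fare  mins  fare_plus_10
0   sedan    Fay   117    78           127
1     van    Tom    48    63            58
2   sedan   Lena     5    41            15
3    bike    Cal    73    47            83
take 2 rows with largest fare:
  vehicle driver  fare  mins  fare_plus_10
0   sedan    Fay   117    78           127
3    bike    Cal    73    47            83
Reading off the sum of column 'fare_plus_10', we get 210.

210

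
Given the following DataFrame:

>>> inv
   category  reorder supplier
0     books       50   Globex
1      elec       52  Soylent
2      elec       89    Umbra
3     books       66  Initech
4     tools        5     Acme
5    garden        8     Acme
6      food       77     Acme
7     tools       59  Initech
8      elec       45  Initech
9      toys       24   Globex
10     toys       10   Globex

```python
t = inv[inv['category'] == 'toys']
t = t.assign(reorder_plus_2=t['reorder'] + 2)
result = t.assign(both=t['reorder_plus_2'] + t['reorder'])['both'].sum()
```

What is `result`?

72

filter rows where category == 'toys':
   category  reorder supplier
9      toys       24   Globex
10     toys       10   Globex
add column reorder_plus_2 = t['reorder'] + 2:
   category  reorder supplier  reorder_plus_2
9      toys       24   Globex              26
10     toys       10   Globex              12
add column both = t['reorder_plus_2'] + t['reorder']:
   category  reorder supplier  reorder_plus_2  both
9      toys       24   Globex              26    50
10     toys       10   Globex              12    22
Hence 72.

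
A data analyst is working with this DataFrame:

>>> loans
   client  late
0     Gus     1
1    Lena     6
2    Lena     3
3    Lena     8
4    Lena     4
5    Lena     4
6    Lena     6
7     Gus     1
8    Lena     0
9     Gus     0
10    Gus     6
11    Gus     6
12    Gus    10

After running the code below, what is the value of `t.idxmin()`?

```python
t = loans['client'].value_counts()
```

value_counts of client:
client
Lena    7
Gus     6
Name: count, dtype: int64
Reading off the label with the smallest value, we get Gus.

Gus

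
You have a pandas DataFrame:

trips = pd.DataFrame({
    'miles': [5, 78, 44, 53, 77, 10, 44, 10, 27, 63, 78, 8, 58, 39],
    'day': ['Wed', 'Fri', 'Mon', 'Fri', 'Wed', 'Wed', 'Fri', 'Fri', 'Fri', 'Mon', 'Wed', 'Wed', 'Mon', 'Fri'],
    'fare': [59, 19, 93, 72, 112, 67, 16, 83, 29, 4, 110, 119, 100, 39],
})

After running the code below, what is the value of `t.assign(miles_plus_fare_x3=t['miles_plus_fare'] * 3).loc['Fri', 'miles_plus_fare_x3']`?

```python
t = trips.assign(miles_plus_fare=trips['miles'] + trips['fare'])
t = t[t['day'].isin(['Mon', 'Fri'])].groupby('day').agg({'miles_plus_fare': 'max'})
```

375

add column miles_plus_fare = trips['miles'] + trips['fare']:
    miles  day  fare  miles_plus_fare
0       5  Wed    59               64
1      78  Fri    19               97
2      44  Mon    93              137
3      53  Fri    72              125
4      77  Wed   112              189
5      10  Wed    67               77
6      44  Fri    16               60
7      10  Fri    83               93
8      27  Fri    29               56
9      63  Mon     4               67
10     78  Wed   110              188
11      8  Wed   119              127
12     58  Mon   100              158
13     39  Fri    39               78
filter rows where day in ['Mon', 'Fri']:
    miles  day  fare  miles_plus_fare
1      78  Fri    19               97
2      44  Mon    93              137
3      53  Fri    72              125
6      44  Fri    16               60
7      10  Fri    83               93
8      27  Fri    29               56
9      63  Mon     4               67
12     58  Mon   100              158
13     39  Fri    39               78
group by day, max of miles_plus_fare:
     miles_plus_fare
day                 
Fri              125
Mon              158
add column miles_plus_fare_x3 = t['miles_plus_fare'] * 3:
     miles_plus_fare  miles_plus_fare_x3
day                                     
Fri              125                 375
Mon              158                 474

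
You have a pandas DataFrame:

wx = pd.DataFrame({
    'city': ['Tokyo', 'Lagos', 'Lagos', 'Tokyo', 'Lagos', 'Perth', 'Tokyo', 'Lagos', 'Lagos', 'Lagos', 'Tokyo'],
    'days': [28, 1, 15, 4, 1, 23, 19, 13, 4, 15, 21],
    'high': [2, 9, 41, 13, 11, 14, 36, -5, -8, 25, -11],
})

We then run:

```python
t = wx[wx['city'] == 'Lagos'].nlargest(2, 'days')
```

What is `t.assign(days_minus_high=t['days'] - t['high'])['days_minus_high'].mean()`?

-18.0

filter rows where city == 'Lagos':
    city  days  high
1  Lagos     1     9
2  Lagos    15    41
4  Lagos     1    11
7  Lagos    13    -5
8  Lagos     4    -8
9  Lagos    15    25
take 2 rows with largest days:
    city  days  high
2  Lagos    15    41
9  Lagos    15    25
add column days_minus_high = t['days'] - t['high']:
    city  days  high  days_minus_high
2  Lagos    15    41              -26
9  Lagos    15    25              -10
mean of column 'days_minus_high' → -18.0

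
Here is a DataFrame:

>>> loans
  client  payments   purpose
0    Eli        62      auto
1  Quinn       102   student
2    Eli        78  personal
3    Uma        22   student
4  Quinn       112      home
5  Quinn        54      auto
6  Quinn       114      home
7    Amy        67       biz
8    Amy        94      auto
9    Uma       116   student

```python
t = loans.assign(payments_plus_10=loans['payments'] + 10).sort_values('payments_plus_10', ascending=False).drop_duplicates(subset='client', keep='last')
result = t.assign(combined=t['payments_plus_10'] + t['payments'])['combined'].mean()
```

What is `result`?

112.5

add column payments_plus_10 = loans['payments'] + 10:
  client  payments   purpose  payments_plus_10
0    Eli        62      auto                72
1  Quinn       102   student               112
2    Eli        78  personal                88
3    Uma        22   student                32
4  Quinn       112      home               122
5  Quinn        54      auto                64
6  Quinn       114      home               124
7    Amy        67       biz                77
8    Amy        94      auto               104
9    Uma       116   student               126
sort by payments_plus_10 descending:
  client  payments   purpose  payments_plus_10
9    Uma       116   student               126
6  Quinn       114      home               124
4  Quinn       112      home               122
1  Quinn       102   student               112
8    Amy        94      auto               104
2    Eli        78  personal                88
7    Amy        67       biz                77
0    Eli        62      auto                72
5  Quinn        54      auto                64
3    Uma        22   student                32
drop duplicate client (keep=last):
  client  payments  purpose  payments_plus_10
7    Amy        67      biz                77
0    Eli        62     auto                72
5  Quinn        54     auto                64
3    Uma        22  student                32
add column combined = t['payments_plus_10'] + t['payments']:
  client  payments  purpose  payments_plus_10  combined
7    Amy        67      biz                77       144
0    Eli        62     auto                72       134
5  Quinn        54     auto                64       118
3    Uma        22  student                32        54
Finally, mean of column 'combined' = 112.5.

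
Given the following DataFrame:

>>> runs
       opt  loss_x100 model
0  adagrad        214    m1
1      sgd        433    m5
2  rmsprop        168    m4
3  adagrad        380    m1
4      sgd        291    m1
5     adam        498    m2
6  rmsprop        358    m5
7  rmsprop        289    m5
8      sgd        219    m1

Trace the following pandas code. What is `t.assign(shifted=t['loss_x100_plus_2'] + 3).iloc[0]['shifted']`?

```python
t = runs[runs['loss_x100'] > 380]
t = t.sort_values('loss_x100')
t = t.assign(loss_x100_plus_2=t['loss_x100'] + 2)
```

filter rows where loss_x100 > 380:
    opt  loss_x100 model
1   sgd        433    m5
5  adam        498    m2
sort by loss_x100:
    opt  loss_x100 model
1   sgd        433    m5
5  adam        498    m2
add column loss_x100_plus_2 = t['loss_x100'] + 2:
    opt  loss_x100 model  loss_x100_plus_2
1   sgd        433    m5               435
5  adam        498    m2               500
add column shifted = t['loss_x100_plus_2'] + 3:
    opt  loss_x100 model  loss_x100_plus_2  shifted
1   sgd        433    m5               435      438
5  adam        498    m2               500      503
Taking the value at position 0, column 'shifted' gives 438.

438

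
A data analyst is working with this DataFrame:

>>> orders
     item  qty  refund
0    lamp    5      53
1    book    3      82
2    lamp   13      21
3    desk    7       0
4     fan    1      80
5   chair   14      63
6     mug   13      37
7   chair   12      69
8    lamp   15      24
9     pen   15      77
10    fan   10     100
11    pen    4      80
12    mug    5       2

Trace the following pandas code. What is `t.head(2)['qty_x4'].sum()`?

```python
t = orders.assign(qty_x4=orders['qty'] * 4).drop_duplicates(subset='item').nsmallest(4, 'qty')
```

16

add column qty_x4 = orders['qty'] * 4:
     item  qty  refund  qty_x4
0    lamp    5      53      20
1    book    3      82      12
2    lamp   13      21      52
3    desk    7       0      28
4     fan    1      80       4
5   chair   14      63      56
6     mug   13      37      52
7   chair   12      69      48
8    lamp   15      24      60
9     pen   15      77      60
10    fan   10     100      40
11    pen    4      80      16
12    mug    5       2      20
drop duplicate item (keep=first):
    item  qty  refund  qty_x4
0   lamp    5      53      20
1   book    3      82      12
3   desk    7       0      28
4    fan    1      80       4
5  chair   14      63      56
6    mug   13      37      52
9    pen   15      77      60
take 4 rows with smallest qty:
   item  qty  refund  qty_x4
4   fan    1      80       4
1  book    3      82      12
0  lamp    5      53      20
3  desk    7       0      28
take first 2 rows:
   item  qty  refund  qty_x4
4   fan    1      80       4
1  book    3      82      12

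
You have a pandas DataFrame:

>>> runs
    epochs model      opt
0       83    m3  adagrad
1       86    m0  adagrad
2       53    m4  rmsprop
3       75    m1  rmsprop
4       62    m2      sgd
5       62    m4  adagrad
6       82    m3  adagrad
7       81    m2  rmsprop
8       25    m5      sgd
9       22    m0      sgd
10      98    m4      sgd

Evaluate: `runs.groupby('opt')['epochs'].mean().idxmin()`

sgd

group by opt, mean of epochs:
opt
adagrad    78.250000
rmsprop    69.666667
sgd        51.750000
Name: epochs, dtype: float64
Then the label with the smallest value: sgd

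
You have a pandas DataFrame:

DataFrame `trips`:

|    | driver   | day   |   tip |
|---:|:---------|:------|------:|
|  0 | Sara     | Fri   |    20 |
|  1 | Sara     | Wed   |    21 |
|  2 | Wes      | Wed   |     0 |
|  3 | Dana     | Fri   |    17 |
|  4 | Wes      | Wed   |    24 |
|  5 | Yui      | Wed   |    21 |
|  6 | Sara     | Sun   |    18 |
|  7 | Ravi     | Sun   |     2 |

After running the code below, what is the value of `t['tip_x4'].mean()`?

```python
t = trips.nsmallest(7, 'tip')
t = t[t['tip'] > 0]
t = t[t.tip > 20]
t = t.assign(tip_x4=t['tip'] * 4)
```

84.0

take 7 rows with smallest tip:
  driver  day  tip
2    Wes  Wed    0
7   Ravi  Sun    2
3   Dana  Fri   17
6   Sara  Sun   18
0   Sara  Fri   20
1   Sara  Wed   21
5    Yui  Wed   21
filter rows where tip > 0:
  driver  day  tip
7   Ravi  Sun    2
3   Dana  Fri   17
6   Sara  Sun   18
0   Sara  Fri   20
1   Sara  Wed   21
5    Yui  Wed   21
filter rows where tip > 20:
  driver  day  tip
1   Sara  Wed   21
5    Yui  Wed   21
add column tip_x4 = t['tip'] * 4:
  driver  day  tip  tip_x4
1   Sara  Wed   21      84
5    Yui  Wed   21      84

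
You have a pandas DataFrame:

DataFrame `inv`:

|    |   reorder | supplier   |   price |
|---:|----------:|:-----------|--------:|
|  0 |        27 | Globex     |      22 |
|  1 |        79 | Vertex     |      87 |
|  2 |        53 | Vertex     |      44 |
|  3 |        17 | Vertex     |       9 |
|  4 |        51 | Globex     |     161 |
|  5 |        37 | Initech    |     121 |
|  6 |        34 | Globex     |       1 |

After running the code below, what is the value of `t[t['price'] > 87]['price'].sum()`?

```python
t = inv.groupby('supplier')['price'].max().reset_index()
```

group by supplier, max of price:
supplier
Globex     161
Initech    121
Vertex      87
Name: price, dtype: int64
reset_index():
  supplier  price
0   Globex    161
1  Initech    121
2   Vertex     87
filter rows where price > 87:
  supplier  price
0   Globex    161
1  Initech    121

282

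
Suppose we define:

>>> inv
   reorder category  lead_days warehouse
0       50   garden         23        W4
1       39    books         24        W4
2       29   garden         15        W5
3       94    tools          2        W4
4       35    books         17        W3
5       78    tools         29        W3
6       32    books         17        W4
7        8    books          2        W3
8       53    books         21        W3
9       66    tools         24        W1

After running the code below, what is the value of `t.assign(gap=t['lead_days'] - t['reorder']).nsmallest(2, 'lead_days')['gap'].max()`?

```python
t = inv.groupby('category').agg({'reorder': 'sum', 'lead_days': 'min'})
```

-165

group by category: sum(reorder), min(lead_days):
          reorder  lead_days
category                    
books         167          2
garden         79         15
tools         238          2
add column gap = t['lead_days'] - t['reorder']:
          reorder  lead_days  gap
category                         
books         167          2 -165
garden         79         15  -64
tools         238          2 -236
take 2 rows with smallest lead_days:
          reorder  lead_days  gap
category                         
books         167          2 -165
tools         238          2 -236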